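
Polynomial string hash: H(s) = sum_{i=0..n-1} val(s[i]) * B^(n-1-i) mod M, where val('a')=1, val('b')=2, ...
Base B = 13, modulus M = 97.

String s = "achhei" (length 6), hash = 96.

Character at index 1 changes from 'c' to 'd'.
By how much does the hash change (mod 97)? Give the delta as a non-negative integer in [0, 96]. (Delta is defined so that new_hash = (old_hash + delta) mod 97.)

Delta formula: (val(new) - val(old)) * B^(n-1-k) mod M
  val('d') - val('c') = 4 - 3 = 1
  B^(n-1-k) = 13^4 mod 97 = 43
  Delta = 1 * 43 mod 97 = 43

Answer: 43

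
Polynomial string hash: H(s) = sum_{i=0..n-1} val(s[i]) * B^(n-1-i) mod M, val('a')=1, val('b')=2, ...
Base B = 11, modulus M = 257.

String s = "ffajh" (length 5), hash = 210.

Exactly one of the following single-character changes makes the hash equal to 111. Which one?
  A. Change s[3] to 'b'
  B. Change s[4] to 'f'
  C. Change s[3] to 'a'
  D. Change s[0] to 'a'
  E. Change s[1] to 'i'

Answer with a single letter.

Option A: s[3]='j'->'b', delta=(2-10)*11^1 mod 257 = 169, hash=210+169 mod 257 = 122
Option B: s[4]='h'->'f', delta=(6-8)*11^0 mod 257 = 255, hash=210+255 mod 257 = 208
Option C: s[3]='j'->'a', delta=(1-10)*11^1 mod 257 = 158, hash=210+158 mod 257 = 111 <-- target
Option D: s[0]='f'->'a', delta=(1-6)*11^4 mod 257 = 40, hash=210+40 mod 257 = 250
Option E: s[1]='f'->'i', delta=(9-6)*11^3 mod 257 = 138, hash=210+138 mod 257 = 91

Answer: C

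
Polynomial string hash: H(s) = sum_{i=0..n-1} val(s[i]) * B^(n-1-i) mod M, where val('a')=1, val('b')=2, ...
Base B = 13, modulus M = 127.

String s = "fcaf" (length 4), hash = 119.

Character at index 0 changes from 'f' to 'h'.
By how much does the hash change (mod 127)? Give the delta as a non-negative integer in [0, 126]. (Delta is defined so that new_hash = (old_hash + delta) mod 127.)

Delta formula: (val(new) - val(old)) * B^(n-1-k) mod M
  val('h') - val('f') = 8 - 6 = 2
  B^(n-1-k) = 13^3 mod 127 = 38
  Delta = 2 * 38 mod 127 = 76

Answer: 76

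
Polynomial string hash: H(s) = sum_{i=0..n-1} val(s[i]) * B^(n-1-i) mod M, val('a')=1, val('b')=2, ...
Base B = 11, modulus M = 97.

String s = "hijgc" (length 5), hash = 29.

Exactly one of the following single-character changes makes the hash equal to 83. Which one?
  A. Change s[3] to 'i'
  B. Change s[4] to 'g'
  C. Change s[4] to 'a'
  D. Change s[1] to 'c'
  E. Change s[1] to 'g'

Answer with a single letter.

Answer: E

Derivation:
Option A: s[3]='g'->'i', delta=(9-7)*11^1 mod 97 = 22, hash=29+22 mod 97 = 51
Option B: s[4]='c'->'g', delta=(7-3)*11^0 mod 97 = 4, hash=29+4 mod 97 = 33
Option C: s[4]='c'->'a', delta=(1-3)*11^0 mod 97 = 95, hash=29+95 mod 97 = 27
Option D: s[1]='i'->'c', delta=(3-9)*11^3 mod 97 = 65, hash=29+65 mod 97 = 94
Option E: s[1]='i'->'g', delta=(7-9)*11^3 mod 97 = 54, hash=29+54 mod 97 = 83 <-- target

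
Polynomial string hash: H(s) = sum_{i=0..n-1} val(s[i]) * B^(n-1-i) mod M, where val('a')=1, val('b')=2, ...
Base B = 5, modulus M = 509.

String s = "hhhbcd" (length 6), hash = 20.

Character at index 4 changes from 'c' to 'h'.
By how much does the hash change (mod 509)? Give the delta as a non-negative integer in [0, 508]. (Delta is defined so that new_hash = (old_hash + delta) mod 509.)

Answer: 25

Derivation:
Delta formula: (val(new) - val(old)) * B^(n-1-k) mod M
  val('h') - val('c') = 8 - 3 = 5
  B^(n-1-k) = 5^1 mod 509 = 5
  Delta = 5 * 5 mod 509 = 25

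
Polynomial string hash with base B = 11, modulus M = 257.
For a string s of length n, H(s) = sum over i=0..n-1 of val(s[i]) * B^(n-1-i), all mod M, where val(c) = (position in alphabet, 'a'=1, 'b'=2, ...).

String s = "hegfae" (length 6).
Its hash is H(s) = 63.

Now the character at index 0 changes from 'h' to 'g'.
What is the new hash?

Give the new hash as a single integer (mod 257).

val('h') = 8, val('g') = 7
Position k = 0, exponent = n-1-k = 5
B^5 mod M = 11^5 mod 257 = 169
Delta = (7 - 8) * 169 mod 257 = 88
New hash = (63 + 88) mod 257 = 151

Answer: 151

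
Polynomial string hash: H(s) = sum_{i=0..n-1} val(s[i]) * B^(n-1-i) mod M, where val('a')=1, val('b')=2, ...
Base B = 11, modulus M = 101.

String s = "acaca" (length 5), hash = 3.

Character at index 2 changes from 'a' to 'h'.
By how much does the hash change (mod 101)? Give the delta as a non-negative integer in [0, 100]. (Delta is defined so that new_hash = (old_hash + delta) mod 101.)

Answer: 39

Derivation:
Delta formula: (val(new) - val(old)) * B^(n-1-k) mod M
  val('h') - val('a') = 8 - 1 = 7
  B^(n-1-k) = 11^2 mod 101 = 20
  Delta = 7 * 20 mod 101 = 39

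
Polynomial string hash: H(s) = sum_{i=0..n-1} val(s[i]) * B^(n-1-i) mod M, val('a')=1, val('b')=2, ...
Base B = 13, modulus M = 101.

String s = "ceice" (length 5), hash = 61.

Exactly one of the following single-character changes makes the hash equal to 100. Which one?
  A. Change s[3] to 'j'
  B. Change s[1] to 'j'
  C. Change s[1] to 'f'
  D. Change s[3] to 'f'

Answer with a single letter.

Option A: s[3]='c'->'j', delta=(10-3)*13^1 mod 101 = 91, hash=61+91 mod 101 = 51
Option B: s[1]='e'->'j', delta=(10-5)*13^3 mod 101 = 77, hash=61+77 mod 101 = 37
Option C: s[1]='e'->'f', delta=(6-5)*13^3 mod 101 = 76, hash=61+76 mod 101 = 36
Option D: s[3]='c'->'f', delta=(6-3)*13^1 mod 101 = 39, hash=61+39 mod 101 = 100 <-- target

Answer: D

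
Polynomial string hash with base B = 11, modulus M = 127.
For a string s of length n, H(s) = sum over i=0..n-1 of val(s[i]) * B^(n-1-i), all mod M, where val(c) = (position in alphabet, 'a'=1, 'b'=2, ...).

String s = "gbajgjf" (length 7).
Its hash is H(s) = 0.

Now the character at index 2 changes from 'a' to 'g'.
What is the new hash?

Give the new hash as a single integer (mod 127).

Answer: 89

Derivation:
val('a') = 1, val('g') = 7
Position k = 2, exponent = n-1-k = 4
B^4 mod M = 11^4 mod 127 = 36
Delta = (7 - 1) * 36 mod 127 = 89
New hash = (0 + 89) mod 127 = 89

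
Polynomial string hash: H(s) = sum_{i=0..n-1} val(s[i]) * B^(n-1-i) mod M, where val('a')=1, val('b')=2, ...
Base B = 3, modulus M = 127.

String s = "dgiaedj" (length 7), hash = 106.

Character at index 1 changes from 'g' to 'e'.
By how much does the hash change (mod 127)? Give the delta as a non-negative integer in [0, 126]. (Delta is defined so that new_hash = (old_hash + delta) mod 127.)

Delta formula: (val(new) - val(old)) * B^(n-1-k) mod M
  val('e') - val('g') = 5 - 7 = -2
  B^(n-1-k) = 3^5 mod 127 = 116
  Delta = -2 * 116 mod 127 = 22

Answer: 22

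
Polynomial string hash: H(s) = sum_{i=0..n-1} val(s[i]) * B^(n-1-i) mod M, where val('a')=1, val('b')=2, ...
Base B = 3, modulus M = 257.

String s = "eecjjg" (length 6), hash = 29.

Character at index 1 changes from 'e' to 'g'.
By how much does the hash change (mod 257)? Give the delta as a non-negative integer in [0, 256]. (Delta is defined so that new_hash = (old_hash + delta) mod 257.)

Answer: 162

Derivation:
Delta formula: (val(new) - val(old)) * B^(n-1-k) mod M
  val('g') - val('e') = 7 - 5 = 2
  B^(n-1-k) = 3^4 mod 257 = 81
  Delta = 2 * 81 mod 257 = 162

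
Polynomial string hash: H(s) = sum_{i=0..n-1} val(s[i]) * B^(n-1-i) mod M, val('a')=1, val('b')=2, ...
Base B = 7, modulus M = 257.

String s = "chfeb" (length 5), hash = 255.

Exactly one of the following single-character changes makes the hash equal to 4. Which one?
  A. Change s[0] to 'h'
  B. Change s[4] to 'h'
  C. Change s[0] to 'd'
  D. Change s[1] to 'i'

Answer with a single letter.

Answer: B

Derivation:
Option A: s[0]='c'->'h', delta=(8-3)*7^4 mod 257 = 183, hash=255+183 mod 257 = 181
Option B: s[4]='b'->'h', delta=(8-2)*7^0 mod 257 = 6, hash=255+6 mod 257 = 4 <-- target
Option C: s[0]='c'->'d', delta=(4-3)*7^4 mod 257 = 88, hash=255+88 mod 257 = 86
Option D: s[1]='h'->'i', delta=(9-8)*7^3 mod 257 = 86, hash=255+86 mod 257 = 84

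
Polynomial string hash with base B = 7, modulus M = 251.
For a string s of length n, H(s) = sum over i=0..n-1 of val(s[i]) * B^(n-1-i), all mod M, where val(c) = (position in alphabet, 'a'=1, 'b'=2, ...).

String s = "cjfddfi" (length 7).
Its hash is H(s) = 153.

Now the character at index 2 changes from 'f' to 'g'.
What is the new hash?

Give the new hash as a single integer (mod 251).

val('f') = 6, val('g') = 7
Position k = 2, exponent = n-1-k = 4
B^4 mod M = 7^4 mod 251 = 142
Delta = (7 - 6) * 142 mod 251 = 142
New hash = (153 + 142) mod 251 = 44

Answer: 44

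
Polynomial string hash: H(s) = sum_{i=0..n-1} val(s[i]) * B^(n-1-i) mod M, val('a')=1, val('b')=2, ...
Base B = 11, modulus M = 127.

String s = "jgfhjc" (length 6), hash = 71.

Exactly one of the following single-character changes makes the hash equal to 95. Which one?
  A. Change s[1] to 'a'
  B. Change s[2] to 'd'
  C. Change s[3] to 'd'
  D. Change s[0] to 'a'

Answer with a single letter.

Option A: s[1]='g'->'a', delta=(1-7)*11^4 mod 127 = 38, hash=71+38 mod 127 = 109
Option B: s[2]='f'->'d', delta=(4-6)*11^3 mod 127 = 5, hash=71+5 mod 127 = 76
Option C: s[3]='h'->'d', delta=(4-8)*11^2 mod 127 = 24, hash=71+24 mod 127 = 95 <-- target
Option D: s[0]='j'->'a', delta=(1-10)*11^5 mod 127 = 119, hash=71+119 mod 127 = 63

Answer: C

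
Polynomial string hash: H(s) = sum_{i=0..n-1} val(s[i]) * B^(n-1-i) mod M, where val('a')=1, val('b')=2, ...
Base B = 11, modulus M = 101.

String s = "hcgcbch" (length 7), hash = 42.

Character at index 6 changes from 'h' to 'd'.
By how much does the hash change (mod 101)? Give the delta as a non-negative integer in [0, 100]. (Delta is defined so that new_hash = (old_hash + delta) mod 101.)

Answer: 97

Derivation:
Delta formula: (val(new) - val(old)) * B^(n-1-k) mod M
  val('d') - val('h') = 4 - 8 = -4
  B^(n-1-k) = 11^0 mod 101 = 1
  Delta = -4 * 1 mod 101 = 97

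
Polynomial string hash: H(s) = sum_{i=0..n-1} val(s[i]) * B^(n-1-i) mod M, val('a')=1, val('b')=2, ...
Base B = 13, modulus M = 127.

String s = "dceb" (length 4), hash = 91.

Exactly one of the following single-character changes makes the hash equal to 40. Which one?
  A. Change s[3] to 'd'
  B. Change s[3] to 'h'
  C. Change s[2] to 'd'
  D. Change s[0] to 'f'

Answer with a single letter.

Option A: s[3]='b'->'d', delta=(4-2)*13^0 mod 127 = 2, hash=91+2 mod 127 = 93
Option B: s[3]='b'->'h', delta=(8-2)*13^0 mod 127 = 6, hash=91+6 mod 127 = 97
Option C: s[2]='e'->'d', delta=(4-5)*13^1 mod 127 = 114, hash=91+114 mod 127 = 78
Option D: s[0]='d'->'f', delta=(6-4)*13^3 mod 127 = 76, hash=91+76 mod 127 = 40 <-- target

Answer: D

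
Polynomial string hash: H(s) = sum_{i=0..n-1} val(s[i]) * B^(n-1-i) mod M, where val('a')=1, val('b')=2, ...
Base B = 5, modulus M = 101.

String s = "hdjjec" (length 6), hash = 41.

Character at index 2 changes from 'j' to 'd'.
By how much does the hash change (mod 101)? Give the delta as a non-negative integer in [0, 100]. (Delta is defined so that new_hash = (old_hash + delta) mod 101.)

Delta formula: (val(new) - val(old)) * B^(n-1-k) mod M
  val('d') - val('j') = 4 - 10 = -6
  B^(n-1-k) = 5^3 mod 101 = 24
  Delta = -6 * 24 mod 101 = 58

Answer: 58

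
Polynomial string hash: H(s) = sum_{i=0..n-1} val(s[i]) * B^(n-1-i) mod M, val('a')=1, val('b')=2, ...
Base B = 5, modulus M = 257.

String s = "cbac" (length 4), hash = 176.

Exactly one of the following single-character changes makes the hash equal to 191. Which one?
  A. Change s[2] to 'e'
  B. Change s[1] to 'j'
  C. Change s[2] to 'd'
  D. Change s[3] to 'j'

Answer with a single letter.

Option A: s[2]='a'->'e', delta=(5-1)*5^1 mod 257 = 20, hash=176+20 mod 257 = 196
Option B: s[1]='b'->'j', delta=(10-2)*5^2 mod 257 = 200, hash=176+200 mod 257 = 119
Option C: s[2]='a'->'d', delta=(4-1)*5^1 mod 257 = 15, hash=176+15 mod 257 = 191 <-- target
Option D: s[3]='c'->'j', delta=(10-3)*5^0 mod 257 = 7, hash=176+7 mod 257 = 183

Answer: C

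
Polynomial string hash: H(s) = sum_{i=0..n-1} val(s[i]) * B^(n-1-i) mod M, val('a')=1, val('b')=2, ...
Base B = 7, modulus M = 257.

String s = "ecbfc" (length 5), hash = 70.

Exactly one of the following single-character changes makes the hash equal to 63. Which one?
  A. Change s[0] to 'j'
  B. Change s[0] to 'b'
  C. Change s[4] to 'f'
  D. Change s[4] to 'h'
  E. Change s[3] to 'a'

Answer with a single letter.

Answer: B

Derivation:
Option A: s[0]='e'->'j', delta=(10-5)*7^4 mod 257 = 183, hash=70+183 mod 257 = 253
Option B: s[0]='e'->'b', delta=(2-5)*7^4 mod 257 = 250, hash=70+250 mod 257 = 63 <-- target
Option C: s[4]='c'->'f', delta=(6-3)*7^0 mod 257 = 3, hash=70+3 mod 257 = 73
Option D: s[4]='c'->'h', delta=(8-3)*7^0 mod 257 = 5, hash=70+5 mod 257 = 75
Option E: s[3]='f'->'a', delta=(1-6)*7^1 mod 257 = 222, hash=70+222 mod 257 = 35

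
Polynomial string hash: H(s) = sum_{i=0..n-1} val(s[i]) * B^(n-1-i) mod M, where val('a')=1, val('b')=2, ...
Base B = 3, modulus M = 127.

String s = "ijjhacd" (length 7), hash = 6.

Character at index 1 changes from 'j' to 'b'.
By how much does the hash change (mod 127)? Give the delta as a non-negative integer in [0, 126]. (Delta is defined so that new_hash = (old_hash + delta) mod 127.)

Delta formula: (val(new) - val(old)) * B^(n-1-k) mod M
  val('b') - val('j') = 2 - 10 = -8
  B^(n-1-k) = 3^5 mod 127 = 116
  Delta = -8 * 116 mod 127 = 88

Answer: 88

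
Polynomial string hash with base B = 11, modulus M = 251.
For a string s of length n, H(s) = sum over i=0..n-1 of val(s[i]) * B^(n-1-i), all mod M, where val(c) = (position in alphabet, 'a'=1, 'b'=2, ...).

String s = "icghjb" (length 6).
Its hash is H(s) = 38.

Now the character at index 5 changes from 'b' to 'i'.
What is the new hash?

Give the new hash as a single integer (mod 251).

Answer: 45

Derivation:
val('b') = 2, val('i') = 9
Position k = 5, exponent = n-1-k = 0
B^0 mod M = 11^0 mod 251 = 1
Delta = (9 - 2) * 1 mod 251 = 7
New hash = (38 + 7) mod 251 = 45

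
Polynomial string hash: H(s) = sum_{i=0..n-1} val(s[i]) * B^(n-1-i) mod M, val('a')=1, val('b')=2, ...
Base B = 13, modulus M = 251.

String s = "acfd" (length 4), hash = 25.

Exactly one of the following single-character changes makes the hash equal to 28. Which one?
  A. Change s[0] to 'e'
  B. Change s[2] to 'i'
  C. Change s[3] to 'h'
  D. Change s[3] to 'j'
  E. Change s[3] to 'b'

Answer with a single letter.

Option A: s[0]='a'->'e', delta=(5-1)*13^3 mod 251 = 3, hash=25+3 mod 251 = 28 <-- target
Option B: s[2]='f'->'i', delta=(9-6)*13^1 mod 251 = 39, hash=25+39 mod 251 = 64
Option C: s[3]='d'->'h', delta=(8-4)*13^0 mod 251 = 4, hash=25+4 mod 251 = 29
Option D: s[3]='d'->'j', delta=(10-4)*13^0 mod 251 = 6, hash=25+6 mod 251 = 31
Option E: s[3]='d'->'b', delta=(2-4)*13^0 mod 251 = 249, hash=25+249 mod 251 = 23

Answer: A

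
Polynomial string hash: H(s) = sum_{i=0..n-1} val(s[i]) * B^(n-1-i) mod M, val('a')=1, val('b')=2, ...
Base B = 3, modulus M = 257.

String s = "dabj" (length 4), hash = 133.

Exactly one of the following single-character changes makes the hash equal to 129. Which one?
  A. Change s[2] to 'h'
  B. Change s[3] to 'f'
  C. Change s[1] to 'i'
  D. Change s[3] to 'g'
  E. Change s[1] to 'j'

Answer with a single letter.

Answer: B

Derivation:
Option A: s[2]='b'->'h', delta=(8-2)*3^1 mod 257 = 18, hash=133+18 mod 257 = 151
Option B: s[3]='j'->'f', delta=(6-10)*3^0 mod 257 = 253, hash=133+253 mod 257 = 129 <-- target
Option C: s[1]='a'->'i', delta=(9-1)*3^2 mod 257 = 72, hash=133+72 mod 257 = 205
Option D: s[3]='j'->'g', delta=(7-10)*3^0 mod 257 = 254, hash=133+254 mod 257 = 130
Option E: s[1]='a'->'j', delta=(10-1)*3^2 mod 257 = 81, hash=133+81 mod 257 = 214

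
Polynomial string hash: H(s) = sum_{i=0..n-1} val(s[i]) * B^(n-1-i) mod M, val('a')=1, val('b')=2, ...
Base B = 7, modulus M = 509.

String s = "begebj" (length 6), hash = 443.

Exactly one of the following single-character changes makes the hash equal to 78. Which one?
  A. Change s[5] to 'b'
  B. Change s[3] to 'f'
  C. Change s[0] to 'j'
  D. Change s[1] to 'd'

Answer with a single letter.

Answer: D

Derivation:
Option A: s[5]='j'->'b', delta=(2-10)*7^0 mod 509 = 501, hash=443+501 mod 509 = 435
Option B: s[3]='e'->'f', delta=(6-5)*7^2 mod 509 = 49, hash=443+49 mod 509 = 492
Option C: s[0]='b'->'j', delta=(10-2)*7^5 mod 509 = 80, hash=443+80 mod 509 = 14
Option D: s[1]='e'->'d', delta=(4-5)*7^4 mod 509 = 144, hash=443+144 mod 509 = 78 <-- target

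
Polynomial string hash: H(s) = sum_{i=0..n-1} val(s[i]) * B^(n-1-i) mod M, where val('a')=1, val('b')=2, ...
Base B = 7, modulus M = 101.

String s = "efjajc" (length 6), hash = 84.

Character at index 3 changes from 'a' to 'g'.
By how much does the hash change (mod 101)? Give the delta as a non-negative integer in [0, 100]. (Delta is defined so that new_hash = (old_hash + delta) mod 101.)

Delta formula: (val(new) - val(old)) * B^(n-1-k) mod M
  val('g') - val('a') = 7 - 1 = 6
  B^(n-1-k) = 7^2 mod 101 = 49
  Delta = 6 * 49 mod 101 = 92

Answer: 92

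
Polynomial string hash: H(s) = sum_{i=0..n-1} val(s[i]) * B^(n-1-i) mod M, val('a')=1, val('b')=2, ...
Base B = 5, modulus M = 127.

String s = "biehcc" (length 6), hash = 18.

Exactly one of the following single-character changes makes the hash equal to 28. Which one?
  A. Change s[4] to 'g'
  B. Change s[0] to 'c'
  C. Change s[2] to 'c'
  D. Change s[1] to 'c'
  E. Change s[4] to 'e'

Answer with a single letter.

Answer: E

Derivation:
Option A: s[4]='c'->'g', delta=(7-3)*5^1 mod 127 = 20, hash=18+20 mod 127 = 38
Option B: s[0]='b'->'c', delta=(3-2)*5^5 mod 127 = 77, hash=18+77 mod 127 = 95
Option C: s[2]='e'->'c', delta=(3-5)*5^3 mod 127 = 4, hash=18+4 mod 127 = 22
Option D: s[1]='i'->'c', delta=(3-9)*5^4 mod 127 = 60, hash=18+60 mod 127 = 78
Option E: s[4]='c'->'e', delta=(5-3)*5^1 mod 127 = 10, hash=18+10 mod 127 = 28 <-- target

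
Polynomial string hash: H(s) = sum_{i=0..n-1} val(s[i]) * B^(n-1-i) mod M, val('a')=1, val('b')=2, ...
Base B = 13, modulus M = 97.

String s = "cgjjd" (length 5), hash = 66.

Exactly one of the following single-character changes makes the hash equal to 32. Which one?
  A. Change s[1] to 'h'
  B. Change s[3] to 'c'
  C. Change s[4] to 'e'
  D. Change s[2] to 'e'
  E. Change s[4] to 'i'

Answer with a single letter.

Option A: s[1]='g'->'h', delta=(8-7)*13^3 mod 97 = 63, hash=66+63 mod 97 = 32 <-- target
Option B: s[3]='j'->'c', delta=(3-10)*13^1 mod 97 = 6, hash=66+6 mod 97 = 72
Option C: s[4]='d'->'e', delta=(5-4)*13^0 mod 97 = 1, hash=66+1 mod 97 = 67
Option D: s[2]='j'->'e', delta=(5-10)*13^2 mod 97 = 28, hash=66+28 mod 97 = 94
Option E: s[4]='d'->'i', delta=(9-4)*13^0 mod 97 = 5, hash=66+5 mod 97 = 71

Answer: A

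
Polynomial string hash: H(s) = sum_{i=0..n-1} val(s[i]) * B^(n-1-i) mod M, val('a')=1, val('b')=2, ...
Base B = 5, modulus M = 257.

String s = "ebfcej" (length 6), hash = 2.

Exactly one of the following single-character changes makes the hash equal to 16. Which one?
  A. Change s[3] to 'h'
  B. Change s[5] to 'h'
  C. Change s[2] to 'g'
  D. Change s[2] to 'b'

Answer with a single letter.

Answer: D

Derivation:
Option A: s[3]='c'->'h', delta=(8-3)*5^2 mod 257 = 125, hash=2+125 mod 257 = 127
Option B: s[5]='j'->'h', delta=(8-10)*5^0 mod 257 = 255, hash=2+255 mod 257 = 0
Option C: s[2]='f'->'g', delta=(7-6)*5^3 mod 257 = 125, hash=2+125 mod 257 = 127
Option D: s[2]='f'->'b', delta=(2-6)*5^3 mod 257 = 14, hash=2+14 mod 257 = 16 <-- target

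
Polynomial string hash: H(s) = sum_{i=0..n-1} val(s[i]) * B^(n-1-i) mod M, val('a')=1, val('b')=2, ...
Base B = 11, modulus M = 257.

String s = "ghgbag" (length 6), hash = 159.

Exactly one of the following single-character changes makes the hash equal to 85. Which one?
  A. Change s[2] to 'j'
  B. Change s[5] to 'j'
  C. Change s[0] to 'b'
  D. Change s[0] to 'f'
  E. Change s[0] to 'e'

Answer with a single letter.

Answer: C

Derivation:
Option A: s[2]='g'->'j', delta=(10-7)*11^3 mod 257 = 138, hash=159+138 mod 257 = 40
Option B: s[5]='g'->'j', delta=(10-7)*11^0 mod 257 = 3, hash=159+3 mod 257 = 162
Option C: s[0]='g'->'b', delta=(2-7)*11^5 mod 257 = 183, hash=159+183 mod 257 = 85 <-- target
Option D: s[0]='g'->'f', delta=(6-7)*11^5 mod 257 = 88, hash=159+88 mod 257 = 247
Option E: s[0]='g'->'e', delta=(5-7)*11^5 mod 257 = 176, hash=159+176 mod 257 = 78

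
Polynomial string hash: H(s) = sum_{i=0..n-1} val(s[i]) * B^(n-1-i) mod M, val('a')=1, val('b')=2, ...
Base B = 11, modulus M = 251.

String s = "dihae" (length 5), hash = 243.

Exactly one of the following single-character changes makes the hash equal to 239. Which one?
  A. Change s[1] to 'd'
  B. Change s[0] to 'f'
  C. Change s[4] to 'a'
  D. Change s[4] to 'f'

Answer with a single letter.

Option A: s[1]='i'->'d', delta=(4-9)*11^3 mod 251 = 122, hash=243+122 mod 251 = 114
Option B: s[0]='d'->'f', delta=(6-4)*11^4 mod 251 = 166, hash=243+166 mod 251 = 158
Option C: s[4]='e'->'a', delta=(1-5)*11^0 mod 251 = 247, hash=243+247 mod 251 = 239 <-- target
Option D: s[4]='e'->'f', delta=(6-5)*11^0 mod 251 = 1, hash=243+1 mod 251 = 244

Answer: C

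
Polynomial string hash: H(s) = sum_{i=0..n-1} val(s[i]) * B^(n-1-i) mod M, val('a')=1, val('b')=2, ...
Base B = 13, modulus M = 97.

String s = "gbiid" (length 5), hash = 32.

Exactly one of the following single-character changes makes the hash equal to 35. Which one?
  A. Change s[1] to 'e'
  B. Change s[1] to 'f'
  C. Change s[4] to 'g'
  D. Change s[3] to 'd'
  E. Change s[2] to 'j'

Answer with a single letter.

Answer: C

Derivation:
Option A: s[1]='b'->'e', delta=(5-2)*13^3 mod 97 = 92, hash=32+92 mod 97 = 27
Option B: s[1]='b'->'f', delta=(6-2)*13^3 mod 97 = 58, hash=32+58 mod 97 = 90
Option C: s[4]='d'->'g', delta=(7-4)*13^0 mod 97 = 3, hash=32+3 mod 97 = 35 <-- target
Option D: s[3]='i'->'d', delta=(4-9)*13^1 mod 97 = 32, hash=32+32 mod 97 = 64
Option E: s[2]='i'->'j', delta=(10-9)*13^2 mod 97 = 72, hash=32+72 mod 97 = 7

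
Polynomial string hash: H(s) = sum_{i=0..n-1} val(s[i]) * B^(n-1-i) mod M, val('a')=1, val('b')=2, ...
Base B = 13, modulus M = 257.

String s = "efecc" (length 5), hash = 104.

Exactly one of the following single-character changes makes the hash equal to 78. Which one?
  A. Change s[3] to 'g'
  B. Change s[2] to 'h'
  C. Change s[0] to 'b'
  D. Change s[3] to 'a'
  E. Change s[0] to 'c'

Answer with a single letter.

Option A: s[3]='c'->'g', delta=(7-3)*13^1 mod 257 = 52, hash=104+52 mod 257 = 156
Option B: s[2]='e'->'h', delta=(8-5)*13^2 mod 257 = 250, hash=104+250 mod 257 = 97
Option C: s[0]='e'->'b', delta=(2-5)*13^4 mod 257 = 155, hash=104+155 mod 257 = 2
Option D: s[3]='c'->'a', delta=(1-3)*13^1 mod 257 = 231, hash=104+231 mod 257 = 78 <-- target
Option E: s[0]='e'->'c', delta=(3-5)*13^4 mod 257 = 189, hash=104+189 mod 257 = 36

Answer: D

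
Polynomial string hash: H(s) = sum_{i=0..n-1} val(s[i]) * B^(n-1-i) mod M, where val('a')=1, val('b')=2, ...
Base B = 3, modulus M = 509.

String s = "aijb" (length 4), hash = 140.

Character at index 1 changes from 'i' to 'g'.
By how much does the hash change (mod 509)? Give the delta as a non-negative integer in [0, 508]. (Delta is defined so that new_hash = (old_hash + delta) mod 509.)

Delta formula: (val(new) - val(old)) * B^(n-1-k) mod M
  val('g') - val('i') = 7 - 9 = -2
  B^(n-1-k) = 3^2 mod 509 = 9
  Delta = -2 * 9 mod 509 = 491

Answer: 491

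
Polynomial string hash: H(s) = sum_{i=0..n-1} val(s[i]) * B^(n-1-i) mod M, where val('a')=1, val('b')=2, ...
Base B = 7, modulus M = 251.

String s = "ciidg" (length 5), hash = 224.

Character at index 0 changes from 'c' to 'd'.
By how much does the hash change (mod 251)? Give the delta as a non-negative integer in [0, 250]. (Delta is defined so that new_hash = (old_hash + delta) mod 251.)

Delta formula: (val(new) - val(old)) * B^(n-1-k) mod M
  val('d') - val('c') = 4 - 3 = 1
  B^(n-1-k) = 7^4 mod 251 = 142
  Delta = 1 * 142 mod 251 = 142

Answer: 142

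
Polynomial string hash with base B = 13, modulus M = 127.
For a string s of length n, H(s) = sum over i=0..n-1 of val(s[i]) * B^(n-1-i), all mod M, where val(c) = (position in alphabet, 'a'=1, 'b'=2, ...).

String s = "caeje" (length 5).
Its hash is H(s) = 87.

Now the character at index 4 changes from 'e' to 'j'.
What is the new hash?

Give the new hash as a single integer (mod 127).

Answer: 92

Derivation:
val('e') = 5, val('j') = 10
Position k = 4, exponent = n-1-k = 0
B^0 mod M = 13^0 mod 127 = 1
Delta = (10 - 5) * 1 mod 127 = 5
New hash = (87 + 5) mod 127 = 92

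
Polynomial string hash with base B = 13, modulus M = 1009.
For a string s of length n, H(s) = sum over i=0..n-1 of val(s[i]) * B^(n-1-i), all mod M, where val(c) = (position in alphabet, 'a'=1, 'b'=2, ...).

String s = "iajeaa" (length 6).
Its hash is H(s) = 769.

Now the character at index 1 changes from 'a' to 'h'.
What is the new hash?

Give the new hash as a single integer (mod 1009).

Answer: 914

Derivation:
val('a') = 1, val('h') = 8
Position k = 1, exponent = n-1-k = 4
B^4 mod M = 13^4 mod 1009 = 309
Delta = (8 - 1) * 309 mod 1009 = 145
New hash = (769 + 145) mod 1009 = 914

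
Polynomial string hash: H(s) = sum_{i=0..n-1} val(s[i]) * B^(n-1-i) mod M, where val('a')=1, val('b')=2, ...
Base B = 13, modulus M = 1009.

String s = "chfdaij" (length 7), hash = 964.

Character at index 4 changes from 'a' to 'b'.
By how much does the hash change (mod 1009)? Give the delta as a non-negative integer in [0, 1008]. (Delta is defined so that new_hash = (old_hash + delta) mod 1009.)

Answer: 169

Derivation:
Delta formula: (val(new) - val(old)) * B^(n-1-k) mod M
  val('b') - val('a') = 2 - 1 = 1
  B^(n-1-k) = 13^2 mod 1009 = 169
  Delta = 1 * 169 mod 1009 = 169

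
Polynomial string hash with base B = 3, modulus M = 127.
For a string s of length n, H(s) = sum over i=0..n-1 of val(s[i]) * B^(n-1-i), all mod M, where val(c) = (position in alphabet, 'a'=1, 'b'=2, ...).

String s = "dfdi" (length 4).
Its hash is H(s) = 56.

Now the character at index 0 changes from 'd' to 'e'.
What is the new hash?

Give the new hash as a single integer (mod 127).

Answer: 83

Derivation:
val('d') = 4, val('e') = 5
Position k = 0, exponent = n-1-k = 3
B^3 mod M = 3^3 mod 127 = 27
Delta = (5 - 4) * 27 mod 127 = 27
New hash = (56 + 27) mod 127 = 83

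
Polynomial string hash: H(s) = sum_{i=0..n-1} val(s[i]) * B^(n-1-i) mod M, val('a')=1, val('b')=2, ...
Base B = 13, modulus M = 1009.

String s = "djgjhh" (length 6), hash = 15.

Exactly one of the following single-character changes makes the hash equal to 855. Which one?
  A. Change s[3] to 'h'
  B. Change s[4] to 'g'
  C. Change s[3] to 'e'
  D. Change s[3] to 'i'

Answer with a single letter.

Option A: s[3]='j'->'h', delta=(8-10)*13^2 mod 1009 = 671, hash=15+671 mod 1009 = 686
Option B: s[4]='h'->'g', delta=(7-8)*13^1 mod 1009 = 996, hash=15+996 mod 1009 = 2
Option C: s[3]='j'->'e', delta=(5-10)*13^2 mod 1009 = 164, hash=15+164 mod 1009 = 179
Option D: s[3]='j'->'i', delta=(9-10)*13^2 mod 1009 = 840, hash=15+840 mod 1009 = 855 <-- target

Answer: D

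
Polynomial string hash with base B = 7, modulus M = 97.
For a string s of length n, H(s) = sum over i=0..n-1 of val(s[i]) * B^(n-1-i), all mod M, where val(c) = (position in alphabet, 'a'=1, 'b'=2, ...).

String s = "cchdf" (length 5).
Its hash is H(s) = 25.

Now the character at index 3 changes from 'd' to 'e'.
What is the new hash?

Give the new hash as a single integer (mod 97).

val('d') = 4, val('e') = 5
Position k = 3, exponent = n-1-k = 1
B^1 mod M = 7^1 mod 97 = 7
Delta = (5 - 4) * 7 mod 97 = 7
New hash = (25 + 7) mod 97 = 32

Answer: 32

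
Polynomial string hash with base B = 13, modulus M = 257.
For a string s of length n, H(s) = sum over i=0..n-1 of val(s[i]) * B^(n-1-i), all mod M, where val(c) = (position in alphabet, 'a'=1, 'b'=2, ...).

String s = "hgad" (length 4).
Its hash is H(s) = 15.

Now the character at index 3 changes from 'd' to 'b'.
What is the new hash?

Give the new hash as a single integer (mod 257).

val('d') = 4, val('b') = 2
Position k = 3, exponent = n-1-k = 0
B^0 mod M = 13^0 mod 257 = 1
Delta = (2 - 4) * 1 mod 257 = 255
New hash = (15 + 255) mod 257 = 13

Answer: 13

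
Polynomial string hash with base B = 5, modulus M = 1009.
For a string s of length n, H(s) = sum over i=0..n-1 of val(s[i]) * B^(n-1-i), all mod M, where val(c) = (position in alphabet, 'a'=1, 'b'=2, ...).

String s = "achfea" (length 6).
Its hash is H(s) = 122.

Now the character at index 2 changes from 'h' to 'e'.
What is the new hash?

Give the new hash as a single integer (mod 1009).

Answer: 756

Derivation:
val('h') = 8, val('e') = 5
Position k = 2, exponent = n-1-k = 3
B^3 mod M = 5^3 mod 1009 = 125
Delta = (5 - 8) * 125 mod 1009 = 634
New hash = (122 + 634) mod 1009 = 756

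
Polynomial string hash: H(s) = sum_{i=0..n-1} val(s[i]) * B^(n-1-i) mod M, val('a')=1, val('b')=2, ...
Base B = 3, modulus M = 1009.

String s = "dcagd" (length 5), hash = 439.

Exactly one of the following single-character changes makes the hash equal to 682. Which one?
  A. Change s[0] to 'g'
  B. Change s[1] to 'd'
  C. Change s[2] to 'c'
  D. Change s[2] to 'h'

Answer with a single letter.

Option A: s[0]='d'->'g', delta=(7-4)*3^4 mod 1009 = 243, hash=439+243 mod 1009 = 682 <-- target
Option B: s[1]='c'->'d', delta=(4-3)*3^3 mod 1009 = 27, hash=439+27 mod 1009 = 466
Option C: s[2]='a'->'c', delta=(3-1)*3^2 mod 1009 = 18, hash=439+18 mod 1009 = 457
Option D: s[2]='a'->'h', delta=(8-1)*3^2 mod 1009 = 63, hash=439+63 mod 1009 = 502

Answer: A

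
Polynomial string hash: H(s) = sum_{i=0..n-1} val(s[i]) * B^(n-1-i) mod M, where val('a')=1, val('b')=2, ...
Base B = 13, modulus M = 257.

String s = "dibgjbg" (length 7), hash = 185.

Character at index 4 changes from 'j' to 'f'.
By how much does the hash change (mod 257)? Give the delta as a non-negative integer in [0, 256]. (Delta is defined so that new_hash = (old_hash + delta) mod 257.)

Delta formula: (val(new) - val(old)) * B^(n-1-k) mod M
  val('f') - val('j') = 6 - 10 = -4
  B^(n-1-k) = 13^2 mod 257 = 169
  Delta = -4 * 169 mod 257 = 95

Answer: 95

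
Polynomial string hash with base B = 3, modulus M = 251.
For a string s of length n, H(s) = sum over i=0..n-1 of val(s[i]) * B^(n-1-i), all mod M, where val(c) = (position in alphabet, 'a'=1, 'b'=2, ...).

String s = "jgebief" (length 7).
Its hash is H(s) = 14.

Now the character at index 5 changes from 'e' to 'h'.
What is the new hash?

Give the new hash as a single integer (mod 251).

val('e') = 5, val('h') = 8
Position k = 5, exponent = n-1-k = 1
B^1 mod M = 3^1 mod 251 = 3
Delta = (8 - 5) * 3 mod 251 = 9
New hash = (14 + 9) mod 251 = 23

Answer: 23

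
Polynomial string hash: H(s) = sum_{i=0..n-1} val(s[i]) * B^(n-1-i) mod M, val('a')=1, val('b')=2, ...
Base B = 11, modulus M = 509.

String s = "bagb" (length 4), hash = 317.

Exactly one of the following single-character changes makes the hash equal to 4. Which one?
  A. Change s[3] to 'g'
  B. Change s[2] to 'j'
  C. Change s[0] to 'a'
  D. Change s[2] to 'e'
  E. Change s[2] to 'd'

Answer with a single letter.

Answer: C

Derivation:
Option A: s[3]='b'->'g', delta=(7-2)*11^0 mod 509 = 5, hash=317+5 mod 509 = 322
Option B: s[2]='g'->'j', delta=(10-7)*11^1 mod 509 = 33, hash=317+33 mod 509 = 350
Option C: s[0]='b'->'a', delta=(1-2)*11^3 mod 509 = 196, hash=317+196 mod 509 = 4 <-- target
Option D: s[2]='g'->'e', delta=(5-7)*11^1 mod 509 = 487, hash=317+487 mod 509 = 295
Option E: s[2]='g'->'d', delta=(4-7)*11^1 mod 509 = 476, hash=317+476 mod 509 = 284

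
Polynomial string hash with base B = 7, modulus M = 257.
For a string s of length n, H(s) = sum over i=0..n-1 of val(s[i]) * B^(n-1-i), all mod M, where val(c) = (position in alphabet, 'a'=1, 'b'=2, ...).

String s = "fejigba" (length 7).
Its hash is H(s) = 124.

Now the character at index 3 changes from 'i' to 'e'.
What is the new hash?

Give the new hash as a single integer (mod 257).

val('i') = 9, val('e') = 5
Position k = 3, exponent = n-1-k = 3
B^3 mod M = 7^3 mod 257 = 86
Delta = (5 - 9) * 86 mod 257 = 170
New hash = (124 + 170) mod 257 = 37

Answer: 37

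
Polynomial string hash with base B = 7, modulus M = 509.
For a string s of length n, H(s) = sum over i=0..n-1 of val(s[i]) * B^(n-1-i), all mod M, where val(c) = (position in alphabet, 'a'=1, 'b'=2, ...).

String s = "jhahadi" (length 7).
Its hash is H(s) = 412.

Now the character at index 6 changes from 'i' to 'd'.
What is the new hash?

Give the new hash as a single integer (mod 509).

val('i') = 9, val('d') = 4
Position k = 6, exponent = n-1-k = 0
B^0 mod M = 7^0 mod 509 = 1
Delta = (4 - 9) * 1 mod 509 = 504
New hash = (412 + 504) mod 509 = 407

Answer: 407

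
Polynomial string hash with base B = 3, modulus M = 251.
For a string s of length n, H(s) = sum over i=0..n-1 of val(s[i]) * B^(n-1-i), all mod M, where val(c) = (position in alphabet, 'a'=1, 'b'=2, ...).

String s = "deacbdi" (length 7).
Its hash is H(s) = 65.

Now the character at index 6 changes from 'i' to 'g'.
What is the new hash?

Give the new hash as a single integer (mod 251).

Answer: 63

Derivation:
val('i') = 9, val('g') = 7
Position k = 6, exponent = n-1-k = 0
B^0 mod M = 3^0 mod 251 = 1
Delta = (7 - 9) * 1 mod 251 = 249
New hash = (65 + 249) mod 251 = 63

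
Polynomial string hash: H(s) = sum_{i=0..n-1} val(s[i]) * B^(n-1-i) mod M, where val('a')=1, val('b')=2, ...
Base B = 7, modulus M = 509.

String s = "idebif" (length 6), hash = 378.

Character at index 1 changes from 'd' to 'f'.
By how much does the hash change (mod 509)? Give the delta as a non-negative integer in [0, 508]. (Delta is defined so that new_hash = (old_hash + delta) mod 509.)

Answer: 221

Derivation:
Delta formula: (val(new) - val(old)) * B^(n-1-k) mod M
  val('f') - val('d') = 6 - 4 = 2
  B^(n-1-k) = 7^4 mod 509 = 365
  Delta = 2 * 365 mod 509 = 221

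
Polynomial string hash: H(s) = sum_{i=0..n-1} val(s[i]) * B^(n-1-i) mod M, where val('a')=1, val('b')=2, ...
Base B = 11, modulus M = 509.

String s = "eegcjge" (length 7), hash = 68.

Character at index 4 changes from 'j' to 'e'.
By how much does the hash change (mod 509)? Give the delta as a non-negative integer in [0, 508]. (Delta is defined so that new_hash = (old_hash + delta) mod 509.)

Delta formula: (val(new) - val(old)) * B^(n-1-k) mod M
  val('e') - val('j') = 5 - 10 = -5
  B^(n-1-k) = 11^2 mod 509 = 121
  Delta = -5 * 121 mod 509 = 413

Answer: 413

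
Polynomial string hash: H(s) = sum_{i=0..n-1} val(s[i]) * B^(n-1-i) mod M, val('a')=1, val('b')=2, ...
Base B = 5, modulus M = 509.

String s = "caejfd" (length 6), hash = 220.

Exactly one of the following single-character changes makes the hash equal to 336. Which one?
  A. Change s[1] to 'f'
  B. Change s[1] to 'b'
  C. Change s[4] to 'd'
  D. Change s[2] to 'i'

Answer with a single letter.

Option A: s[1]='a'->'f', delta=(6-1)*5^4 mod 509 = 71, hash=220+71 mod 509 = 291
Option B: s[1]='a'->'b', delta=(2-1)*5^4 mod 509 = 116, hash=220+116 mod 509 = 336 <-- target
Option C: s[4]='f'->'d', delta=(4-6)*5^1 mod 509 = 499, hash=220+499 mod 509 = 210
Option D: s[2]='e'->'i', delta=(9-5)*5^3 mod 509 = 500, hash=220+500 mod 509 = 211

Answer: B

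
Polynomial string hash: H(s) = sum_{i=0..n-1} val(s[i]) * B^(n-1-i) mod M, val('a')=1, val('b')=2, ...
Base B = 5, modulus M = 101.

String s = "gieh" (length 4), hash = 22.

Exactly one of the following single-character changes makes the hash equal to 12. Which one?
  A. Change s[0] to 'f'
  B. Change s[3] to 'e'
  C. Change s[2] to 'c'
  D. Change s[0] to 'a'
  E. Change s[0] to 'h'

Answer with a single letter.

Answer: C

Derivation:
Option A: s[0]='g'->'f', delta=(6-7)*5^3 mod 101 = 77, hash=22+77 mod 101 = 99
Option B: s[3]='h'->'e', delta=(5-8)*5^0 mod 101 = 98, hash=22+98 mod 101 = 19
Option C: s[2]='e'->'c', delta=(3-5)*5^1 mod 101 = 91, hash=22+91 mod 101 = 12 <-- target
Option D: s[0]='g'->'a', delta=(1-7)*5^3 mod 101 = 58, hash=22+58 mod 101 = 80
Option E: s[0]='g'->'h', delta=(8-7)*5^3 mod 101 = 24, hash=22+24 mod 101 = 46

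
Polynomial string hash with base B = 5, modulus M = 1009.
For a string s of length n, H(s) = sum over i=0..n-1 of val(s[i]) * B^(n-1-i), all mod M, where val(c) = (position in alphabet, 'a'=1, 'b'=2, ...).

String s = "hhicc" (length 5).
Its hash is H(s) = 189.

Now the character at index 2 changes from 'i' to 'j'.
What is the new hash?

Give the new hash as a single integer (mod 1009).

val('i') = 9, val('j') = 10
Position k = 2, exponent = n-1-k = 2
B^2 mod M = 5^2 mod 1009 = 25
Delta = (10 - 9) * 25 mod 1009 = 25
New hash = (189 + 25) mod 1009 = 214

Answer: 214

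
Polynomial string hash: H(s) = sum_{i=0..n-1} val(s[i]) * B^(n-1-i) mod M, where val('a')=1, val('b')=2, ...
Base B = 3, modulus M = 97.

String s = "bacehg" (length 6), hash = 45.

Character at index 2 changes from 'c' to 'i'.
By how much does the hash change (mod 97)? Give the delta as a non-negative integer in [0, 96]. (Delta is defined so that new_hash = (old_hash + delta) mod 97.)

Answer: 65

Derivation:
Delta formula: (val(new) - val(old)) * B^(n-1-k) mod M
  val('i') - val('c') = 9 - 3 = 6
  B^(n-1-k) = 3^3 mod 97 = 27
  Delta = 6 * 27 mod 97 = 65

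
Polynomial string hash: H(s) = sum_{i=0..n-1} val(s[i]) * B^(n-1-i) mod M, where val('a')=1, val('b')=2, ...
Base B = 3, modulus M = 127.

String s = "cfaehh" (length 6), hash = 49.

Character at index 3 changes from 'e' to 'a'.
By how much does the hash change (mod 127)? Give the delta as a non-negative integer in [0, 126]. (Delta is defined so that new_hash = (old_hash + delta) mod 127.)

Delta formula: (val(new) - val(old)) * B^(n-1-k) mod M
  val('a') - val('e') = 1 - 5 = -4
  B^(n-1-k) = 3^2 mod 127 = 9
  Delta = -4 * 9 mod 127 = 91

Answer: 91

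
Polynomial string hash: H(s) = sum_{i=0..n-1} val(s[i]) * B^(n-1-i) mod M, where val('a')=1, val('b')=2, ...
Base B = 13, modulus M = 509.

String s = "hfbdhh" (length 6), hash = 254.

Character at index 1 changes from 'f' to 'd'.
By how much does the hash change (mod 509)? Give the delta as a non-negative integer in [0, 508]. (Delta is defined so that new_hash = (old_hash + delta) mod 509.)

Answer: 395

Derivation:
Delta formula: (val(new) - val(old)) * B^(n-1-k) mod M
  val('d') - val('f') = 4 - 6 = -2
  B^(n-1-k) = 13^4 mod 509 = 57
  Delta = -2 * 57 mod 509 = 395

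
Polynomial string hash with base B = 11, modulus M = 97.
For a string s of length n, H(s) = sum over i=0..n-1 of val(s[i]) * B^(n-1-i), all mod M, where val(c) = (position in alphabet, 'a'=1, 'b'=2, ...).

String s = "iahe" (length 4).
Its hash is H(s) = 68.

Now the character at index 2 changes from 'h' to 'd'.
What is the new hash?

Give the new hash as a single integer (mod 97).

Answer: 24

Derivation:
val('h') = 8, val('d') = 4
Position k = 2, exponent = n-1-k = 1
B^1 mod M = 11^1 mod 97 = 11
Delta = (4 - 8) * 11 mod 97 = 53
New hash = (68 + 53) mod 97 = 24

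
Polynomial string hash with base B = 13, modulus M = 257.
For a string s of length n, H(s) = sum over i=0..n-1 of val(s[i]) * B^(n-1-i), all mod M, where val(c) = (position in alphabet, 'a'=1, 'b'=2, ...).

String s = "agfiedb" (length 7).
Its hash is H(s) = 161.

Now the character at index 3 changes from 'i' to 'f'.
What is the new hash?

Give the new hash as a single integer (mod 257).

Answer: 252

Derivation:
val('i') = 9, val('f') = 6
Position k = 3, exponent = n-1-k = 3
B^3 mod M = 13^3 mod 257 = 141
Delta = (6 - 9) * 141 mod 257 = 91
New hash = (161 + 91) mod 257 = 252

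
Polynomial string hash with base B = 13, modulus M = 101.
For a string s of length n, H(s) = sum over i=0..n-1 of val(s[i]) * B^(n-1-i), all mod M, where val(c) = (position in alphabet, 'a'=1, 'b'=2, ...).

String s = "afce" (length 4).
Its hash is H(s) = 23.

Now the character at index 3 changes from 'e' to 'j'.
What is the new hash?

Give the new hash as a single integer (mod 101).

Answer: 28

Derivation:
val('e') = 5, val('j') = 10
Position k = 3, exponent = n-1-k = 0
B^0 mod M = 13^0 mod 101 = 1
Delta = (10 - 5) * 1 mod 101 = 5
New hash = (23 + 5) mod 101 = 28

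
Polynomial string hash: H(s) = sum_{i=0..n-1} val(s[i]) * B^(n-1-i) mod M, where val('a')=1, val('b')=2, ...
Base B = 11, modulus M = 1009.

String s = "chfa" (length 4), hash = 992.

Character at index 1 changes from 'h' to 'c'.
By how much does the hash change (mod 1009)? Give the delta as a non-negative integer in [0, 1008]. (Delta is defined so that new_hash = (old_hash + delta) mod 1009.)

Answer: 404

Derivation:
Delta formula: (val(new) - val(old)) * B^(n-1-k) mod M
  val('c') - val('h') = 3 - 8 = -5
  B^(n-1-k) = 11^2 mod 1009 = 121
  Delta = -5 * 121 mod 1009 = 404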